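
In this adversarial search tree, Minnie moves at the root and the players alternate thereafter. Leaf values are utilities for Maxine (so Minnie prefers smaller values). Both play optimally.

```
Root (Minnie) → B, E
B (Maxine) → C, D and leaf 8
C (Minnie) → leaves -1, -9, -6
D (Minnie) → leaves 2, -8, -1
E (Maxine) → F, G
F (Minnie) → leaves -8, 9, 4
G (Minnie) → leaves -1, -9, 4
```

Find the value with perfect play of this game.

C (Minnie): min(-1, -9, -6) = -9
D (Minnie): min(2, -8, -1) = -8
B (Maxine): max(-9, -8, 8) = 8
F (Minnie): min(-8, 9, 4) = -8
G (Minnie): min(-1, -9, 4) = -9
E (Maxine): max(-8, -9) = -8
Root (Minnie): min(8, -8) = -8

-8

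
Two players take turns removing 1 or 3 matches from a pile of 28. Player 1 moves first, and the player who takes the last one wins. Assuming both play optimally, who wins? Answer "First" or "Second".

i:   0  1  2  3  4  5  6  7  8  9 10 11 12 13 14 15 16 17 18 19 20 21 22 23 24 25 26 27 28
     L  W  L  W  L  W  L  W  L  W  L  W  L  W  L  W  L  W  L  W  L  W  L  W  L  W  L  W  L
Position 28 is L, so the second player wins.

Second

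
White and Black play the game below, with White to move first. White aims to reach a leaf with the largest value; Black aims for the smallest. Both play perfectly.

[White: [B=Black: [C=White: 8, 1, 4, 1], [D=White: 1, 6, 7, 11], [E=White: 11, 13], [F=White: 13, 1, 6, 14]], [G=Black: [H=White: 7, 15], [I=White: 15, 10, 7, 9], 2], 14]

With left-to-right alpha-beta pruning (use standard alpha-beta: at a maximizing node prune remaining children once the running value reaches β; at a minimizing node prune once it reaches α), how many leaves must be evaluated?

C [α=-∞,β=+∞]: v=8
D [α=-∞,β=8]: v=11
E [α=-∞,β=8]: v=11 after child 1 ≥ β → β-cutoff, skip 1
F [α=-∞,β=8]: v=13 after child 1 ≥ β → β-cutoff, skip 3
B [α=-∞,β=+∞]: v=8
H [α=8,β=+∞]: v=15
I [α=8,β=15]: v=15 after child 1 ≥ β → β-cutoff, skip 3
G [α=8,β=+∞]: v=2
Root [α=-∞,β=+∞]: v=14
Leaves evaluated: 15 of 22.

15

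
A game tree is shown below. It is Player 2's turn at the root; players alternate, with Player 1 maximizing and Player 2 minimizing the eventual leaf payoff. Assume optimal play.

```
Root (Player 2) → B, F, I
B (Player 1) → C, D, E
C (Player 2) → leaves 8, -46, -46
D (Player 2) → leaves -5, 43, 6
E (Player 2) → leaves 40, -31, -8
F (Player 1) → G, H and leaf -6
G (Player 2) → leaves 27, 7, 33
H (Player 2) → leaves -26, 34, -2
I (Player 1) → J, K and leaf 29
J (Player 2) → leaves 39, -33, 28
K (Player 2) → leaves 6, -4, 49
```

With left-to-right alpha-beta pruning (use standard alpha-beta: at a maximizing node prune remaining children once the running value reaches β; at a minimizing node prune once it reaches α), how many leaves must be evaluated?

C [α=-∞,β=+∞]: v=-46
D [α=-46,β=+∞]: v=-5
E [α=-5,β=+∞]: v=-31 after child 2 ≤ α → α-cutoff, skip 1
B [α=-∞,β=+∞]: v=-5
G [α=-∞,β=-5]: v=7
F [α=-∞,β=-5]: v=7 after child 1 ≥ β → β-cutoff, skip 2
J [α=-∞,β=-5]: v=-33
K [α=-33,β=-5]: v=-4
I [α=-∞,β=-5]: v=-4 after child 2 ≥ β → β-cutoff, skip 1
Root [α=-∞,β=+∞]: v=-5
Leaves evaluated: 17 of 23.

17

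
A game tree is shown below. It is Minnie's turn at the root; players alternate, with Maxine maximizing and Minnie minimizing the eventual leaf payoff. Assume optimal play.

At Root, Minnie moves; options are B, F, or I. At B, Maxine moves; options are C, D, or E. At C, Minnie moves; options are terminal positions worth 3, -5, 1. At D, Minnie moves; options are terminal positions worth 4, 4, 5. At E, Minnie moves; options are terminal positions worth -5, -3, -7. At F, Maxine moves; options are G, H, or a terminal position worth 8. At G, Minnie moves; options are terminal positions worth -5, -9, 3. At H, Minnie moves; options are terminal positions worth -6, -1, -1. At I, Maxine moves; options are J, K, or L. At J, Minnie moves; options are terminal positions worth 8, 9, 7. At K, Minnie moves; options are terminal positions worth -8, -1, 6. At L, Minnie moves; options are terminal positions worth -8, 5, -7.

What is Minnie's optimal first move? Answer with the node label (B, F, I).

B

C (Minnie): min(3, -5, 1) = -5
D (Minnie): min(4, 4, 5) = 4
E (Minnie): min(-5, -3, -7) = -7
B (Maxine): max(-5, 4, -7) = 4
G (Minnie): min(-5, -9, 3) = -9
H (Minnie): min(-6, -1, -1) = -6
F (Maxine): max(-9, -6, 8) = 8
J (Minnie): min(8, 9, 7) = 7
K (Minnie): min(-8, -1, 6) = -8
L (Minnie): min(-8, 5, -7) = -8
I (Maxine): max(7, -8, -8) = 7
Root (Minnie): min(4, 8, 7) = 4
Minnie picks the child with the lowest value: B (value 4).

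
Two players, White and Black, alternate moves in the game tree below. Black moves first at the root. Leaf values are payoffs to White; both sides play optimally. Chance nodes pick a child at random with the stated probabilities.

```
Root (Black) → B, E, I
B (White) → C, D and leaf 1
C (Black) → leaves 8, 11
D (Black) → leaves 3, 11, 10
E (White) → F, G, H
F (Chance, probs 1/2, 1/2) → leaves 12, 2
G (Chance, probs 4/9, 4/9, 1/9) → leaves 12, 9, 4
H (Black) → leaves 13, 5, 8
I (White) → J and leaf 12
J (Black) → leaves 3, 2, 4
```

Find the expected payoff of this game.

8

C (Black): min(8, 11) = 8
D (Black): min(3, 11, 10) = 3
B (White): max(8, 3, 1) = 8
F (Chance): 1/2·12 + 1/2·2 = 7
G (Chance): 4/9·12 + 4/9·9 + 1/9·4 = 9.78
H (Black): min(13, 5, 8) = 5
E (White): max(7, 9.78, 5) = 9.78
J (Black): min(3, 2, 4) = 2
I (White): max(2, 12) = 12
Root (Black): min(8, 9.78, 12) = 8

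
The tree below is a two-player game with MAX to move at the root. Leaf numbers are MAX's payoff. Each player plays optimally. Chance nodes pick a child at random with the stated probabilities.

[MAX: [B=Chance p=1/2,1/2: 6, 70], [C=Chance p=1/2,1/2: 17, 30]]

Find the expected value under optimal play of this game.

B (Chance): 1/2·6 + 1/2·70 = 38
C (Chance): 1/2·17 + 1/2·30 = 23.5
Root (MAX): max(38, 23.5) = 38

38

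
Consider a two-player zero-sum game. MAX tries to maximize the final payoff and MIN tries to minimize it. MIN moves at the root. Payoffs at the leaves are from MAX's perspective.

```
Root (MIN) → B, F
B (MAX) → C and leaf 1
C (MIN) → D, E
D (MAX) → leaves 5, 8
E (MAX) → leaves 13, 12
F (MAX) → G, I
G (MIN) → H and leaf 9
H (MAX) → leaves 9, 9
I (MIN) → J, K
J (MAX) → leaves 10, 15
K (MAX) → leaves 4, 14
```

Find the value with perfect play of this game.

D (MAX): max(5, 8) = 8
E (MAX): max(13, 12) = 13
C (MIN): min(8, 13) = 8
B (MAX): max(8, 1) = 8
H (MAX): max(9, 9) = 9
G (MIN): min(9, 9) = 9
J (MAX): max(10, 15) = 15
K (MAX): max(4, 14) = 14
I (MIN): min(15, 14) = 14
F (MAX): max(9, 14) = 14
Root (MIN): min(8, 14) = 8

8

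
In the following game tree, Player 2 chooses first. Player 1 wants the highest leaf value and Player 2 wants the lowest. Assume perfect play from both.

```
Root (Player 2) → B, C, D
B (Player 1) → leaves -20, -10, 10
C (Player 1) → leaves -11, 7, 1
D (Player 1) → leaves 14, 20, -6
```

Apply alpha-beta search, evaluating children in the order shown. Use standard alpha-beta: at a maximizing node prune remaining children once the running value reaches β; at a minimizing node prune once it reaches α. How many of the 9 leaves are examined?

B [α=-∞,β=+∞]: v=10
C [α=-∞,β=10]: v=7
D [α=-∞,β=7]: v=14 after child 1 ≥ β → β-cutoff, skip 2
Root [α=-∞,β=+∞]: v=7
Leaves evaluated: 7 of 9.

7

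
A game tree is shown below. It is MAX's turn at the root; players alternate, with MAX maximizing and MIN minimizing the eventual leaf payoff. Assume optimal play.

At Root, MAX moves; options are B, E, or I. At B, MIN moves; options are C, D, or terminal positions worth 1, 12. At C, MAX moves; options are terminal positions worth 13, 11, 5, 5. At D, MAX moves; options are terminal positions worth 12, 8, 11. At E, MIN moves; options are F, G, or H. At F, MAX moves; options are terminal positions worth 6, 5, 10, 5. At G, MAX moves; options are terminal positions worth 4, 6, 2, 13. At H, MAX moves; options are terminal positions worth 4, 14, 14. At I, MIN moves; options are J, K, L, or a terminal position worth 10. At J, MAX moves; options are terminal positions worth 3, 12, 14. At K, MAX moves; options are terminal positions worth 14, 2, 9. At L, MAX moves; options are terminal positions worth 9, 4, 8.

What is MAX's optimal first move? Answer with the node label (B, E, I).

C (MAX): max(13, 11, 5, 5) = 13
D (MAX): max(12, 8, 11) = 12
B (MIN): min(13, 12, 1, 12) = 1
F (MAX): max(6, 5, 10, 5) = 10
G (MAX): max(4, 6, 2, 13) = 13
H (MAX): max(4, 14, 14) = 14
E (MIN): min(10, 13, 14) = 10
J (MAX): max(3, 12, 14) = 14
K (MAX): max(14, 2, 9) = 14
L (MAX): max(9, 4, 8) = 9
I (MIN): min(14, 14, 9, 10) = 9
Root (MAX): max(1, 10, 9) = 10
MAX picks the child with the highest value: E (value 10).

E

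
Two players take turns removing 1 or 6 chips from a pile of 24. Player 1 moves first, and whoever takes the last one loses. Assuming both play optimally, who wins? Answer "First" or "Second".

Second

Mark each pile size as W (mover wins) or L (mover loses):
i:   0  1  2  3  4  5  6  7  8  9 10 11 12 13 14 15 16 17 18 19 20 21 22 23 24
     W  L  W  L  W  L  W  W  L  W  L  W  L  W  W  L  W  L  W  L  W  W  L  W  L
Position 24 is L, so the second player wins.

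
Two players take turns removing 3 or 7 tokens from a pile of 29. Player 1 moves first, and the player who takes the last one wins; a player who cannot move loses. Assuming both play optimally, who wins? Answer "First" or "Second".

First

Compute winning (W) and losing (L) positions by backward induction:
i:   0  1  2  3  4  5  6  7  8  9 10 11 12 13 14 15 16 17 18 19 20 21 22 23 24 25 26 27 28 29
     L  L  L  W  W  W  L  W  W  W  L  L  L  W  W  W  L  W  W  W  L  L  L  W  W  W  L  W  W  W
Position 29 is W, so the first player wins.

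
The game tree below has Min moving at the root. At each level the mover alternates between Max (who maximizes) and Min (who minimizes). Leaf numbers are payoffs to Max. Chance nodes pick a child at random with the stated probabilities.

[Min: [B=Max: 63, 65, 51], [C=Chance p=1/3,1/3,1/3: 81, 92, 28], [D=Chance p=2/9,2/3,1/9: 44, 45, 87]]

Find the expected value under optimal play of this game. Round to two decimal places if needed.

49.44

B (Max): max(63, 65, 51) = 65
C (Chance): 1/3·81 + 1/3·92 + 1/3·28 = 67
D (Chance): 2/9·44 + 2/3·45 + 1/9·87 = 49.44
Root (Min): min(65, 67, 49.44) = 49.44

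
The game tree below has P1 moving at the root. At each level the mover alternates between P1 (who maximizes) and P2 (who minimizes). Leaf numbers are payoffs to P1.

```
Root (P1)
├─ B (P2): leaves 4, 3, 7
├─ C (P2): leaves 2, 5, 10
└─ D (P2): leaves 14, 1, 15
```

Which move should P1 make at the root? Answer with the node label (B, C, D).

B (P2): min(4, 3, 7) = 3
C (P2): min(2, 5, 10) = 2
D (P2): min(14, 1, 15) = 1
Root (P1): max(3, 2, 1) = 3
P1 picks the child with the highest value: B (value 3).

B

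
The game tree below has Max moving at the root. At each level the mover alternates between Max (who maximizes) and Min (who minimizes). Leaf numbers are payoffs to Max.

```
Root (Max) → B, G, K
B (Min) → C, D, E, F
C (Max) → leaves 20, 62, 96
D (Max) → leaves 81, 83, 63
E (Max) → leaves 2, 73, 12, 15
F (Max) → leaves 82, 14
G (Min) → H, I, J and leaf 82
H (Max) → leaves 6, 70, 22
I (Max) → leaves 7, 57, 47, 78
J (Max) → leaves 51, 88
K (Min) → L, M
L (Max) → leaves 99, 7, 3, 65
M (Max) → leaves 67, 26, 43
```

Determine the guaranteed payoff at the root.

73

C (Max): max(20, 62, 96) = 96
D (Max): max(81, 83, 63) = 83
E (Max): max(2, 73, 12, 15) = 73
F (Max): max(82, 14) = 82
B (Min): min(96, 83, 73, 82) = 73
H (Max): max(6, 70, 22) = 70
I (Max): max(7, 57, 47, 78) = 78
J (Max): max(51, 88) = 88
G (Min): min(70, 78, 88, 82) = 70
L (Max): max(99, 7, 3, 65) = 99
M (Max): max(67, 26, 43) = 67
K (Min): min(99, 67) = 67
Root (Max): max(73, 70, 67) = 73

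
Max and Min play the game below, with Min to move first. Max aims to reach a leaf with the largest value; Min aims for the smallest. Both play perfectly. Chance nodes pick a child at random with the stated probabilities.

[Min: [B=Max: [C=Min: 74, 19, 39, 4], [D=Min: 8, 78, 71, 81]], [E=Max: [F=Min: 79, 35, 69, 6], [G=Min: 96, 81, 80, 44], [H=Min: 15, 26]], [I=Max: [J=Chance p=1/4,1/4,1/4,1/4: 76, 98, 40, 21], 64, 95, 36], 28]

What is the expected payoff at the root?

8

C (Min): min(74, 19, 39, 4) = 4
D (Min): min(8, 78, 71, 81) = 8
B (Max): max(4, 8) = 8
F (Min): min(79, 35, 69, 6) = 6
G (Min): min(96, 81, 80, 44) = 44
H (Min): min(15, 26) = 15
E (Max): max(6, 44, 15) = 44
J (Chance): 1/4·76 + 1/4·98 + 1/4·40 + 1/4·21 = 58.75
I (Max): max(58.75, 64, 95, 36) = 95
Root (Min): min(8, 44, 95, 28) = 8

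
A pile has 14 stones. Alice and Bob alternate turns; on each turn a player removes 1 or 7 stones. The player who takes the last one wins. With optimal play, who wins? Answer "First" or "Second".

Mark each pile size as W (mover wins) or L (mover loses):
i:   0  1  2  3  4  5  6  7  8  9 10 11 12 13 14
     L  W  L  W  L  W  L  W  L  W  L  W  L  W  L
Position 14 is L, so the second player wins.

Second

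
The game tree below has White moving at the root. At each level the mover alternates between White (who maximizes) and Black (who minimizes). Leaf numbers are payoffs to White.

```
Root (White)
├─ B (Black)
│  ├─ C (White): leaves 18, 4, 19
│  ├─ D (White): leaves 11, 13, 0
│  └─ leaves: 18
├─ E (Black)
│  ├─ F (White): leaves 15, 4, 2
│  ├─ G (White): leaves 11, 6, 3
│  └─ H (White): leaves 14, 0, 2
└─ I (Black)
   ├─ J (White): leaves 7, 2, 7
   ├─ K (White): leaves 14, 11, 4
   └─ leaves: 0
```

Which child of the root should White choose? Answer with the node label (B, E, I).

C (White): max(18, 4, 19) = 19
D (White): max(11, 13, 0) = 13
B (Black): min(19, 13, 18) = 13
F (White): max(15, 4, 2) = 15
G (White): max(11, 6, 3) = 11
H (White): max(14, 0, 2) = 14
E (Black): min(15, 11, 14) = 11
J (White): max(7, 2, 7) = 7
K (White): max(14, 11, 4) = 14
I (Black): min(7, 14, 0) = 0
Root (White): max(13, 11, 0) = 13
White picks the child with the highest value: B (value 13).

B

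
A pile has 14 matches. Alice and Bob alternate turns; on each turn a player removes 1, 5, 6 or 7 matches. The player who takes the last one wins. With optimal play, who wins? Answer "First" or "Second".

Second

Mark each pile size as W (mover wins) or L (mover loses):
i:   0  1  2  3  4  5  6  7  8  9 10 11 12 13 14
     L  W  L  W  L  W  W  W  W  W  W  W  L  W  L
Position 14 is L, so the second player wins.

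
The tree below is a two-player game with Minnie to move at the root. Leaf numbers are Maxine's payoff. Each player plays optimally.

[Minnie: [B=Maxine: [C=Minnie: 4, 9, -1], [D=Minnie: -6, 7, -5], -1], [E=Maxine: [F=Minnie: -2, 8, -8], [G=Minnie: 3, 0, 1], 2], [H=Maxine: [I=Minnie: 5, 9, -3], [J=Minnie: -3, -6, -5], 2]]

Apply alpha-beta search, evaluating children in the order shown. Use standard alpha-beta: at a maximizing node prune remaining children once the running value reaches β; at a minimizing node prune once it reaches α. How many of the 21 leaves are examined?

C [α=-∞,β=+∞]: v=-1
D [α=-1,β=+∞]: v=-6 after child 1 ≤ α → α-cutoff, skip 2
B [α=-∞,β=+∞]: v=-1
F [α=-∞,β=-1]: v=-8
G [α=-8,β=-1]: v=0
E [α=-∞,β=-1]: v=0 after child 2 ≥ β → β-cutoff, skip 1
I [α=-∞,β=-1]: v=-3
J [α=-3,β=-1]: v=-3 after child 1 ≤ α → α-cutoff, skip 2
H [α=-∞,β=-1]: v=2
Root [α=-∞,β=+∞]: v=-1
Leaves evaluated: 16 of 21.

16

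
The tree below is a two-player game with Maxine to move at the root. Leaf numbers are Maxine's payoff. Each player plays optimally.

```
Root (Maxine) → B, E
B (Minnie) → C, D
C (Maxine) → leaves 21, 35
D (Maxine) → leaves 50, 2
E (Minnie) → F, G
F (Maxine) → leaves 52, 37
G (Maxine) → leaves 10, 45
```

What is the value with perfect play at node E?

F: max(52, 37) = 52
G: max(10, 45) = 45
E: min(52, 45) = 45

45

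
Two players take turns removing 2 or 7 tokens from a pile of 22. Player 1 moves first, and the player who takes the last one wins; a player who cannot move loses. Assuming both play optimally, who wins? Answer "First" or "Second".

Second

i:   0  1  2  3  4  5  6  7  8  9 10 11 12 13 14 15 16 17 18 19 20 21 22
     L  L  W  W  L  L  W  W  W  L  L  W  W  L  L  W  W  W  L  L  W  W  L
Position 22 is L, so the second player wins.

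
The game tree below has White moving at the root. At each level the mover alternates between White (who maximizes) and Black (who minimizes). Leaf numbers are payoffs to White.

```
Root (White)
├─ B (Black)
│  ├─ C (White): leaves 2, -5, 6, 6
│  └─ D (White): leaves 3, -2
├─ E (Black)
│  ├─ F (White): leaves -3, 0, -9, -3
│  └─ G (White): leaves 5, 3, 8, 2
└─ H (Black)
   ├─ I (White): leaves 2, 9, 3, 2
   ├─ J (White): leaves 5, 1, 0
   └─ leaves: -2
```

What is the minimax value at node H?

I: max(2, 9, 3, 2) = 9
J: max(5, 1, 0) = 5
H: min(9, 5, -2) = -2

-2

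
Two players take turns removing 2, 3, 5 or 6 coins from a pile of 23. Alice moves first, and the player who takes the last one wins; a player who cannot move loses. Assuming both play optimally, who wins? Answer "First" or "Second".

First

Mark each pile size as W (mover wins) or L (mover loses):
i:   0  1  2  3  4  5  6  7  8  9 10 11 12 13 14 15 16 17 18 19 20 21 22 23
     L  L  W  W  W  W  W  W  L  L  W  W  W  W  W  W  L  L  W  W  W  W  W  W
Position 23 is W, so the first player wins.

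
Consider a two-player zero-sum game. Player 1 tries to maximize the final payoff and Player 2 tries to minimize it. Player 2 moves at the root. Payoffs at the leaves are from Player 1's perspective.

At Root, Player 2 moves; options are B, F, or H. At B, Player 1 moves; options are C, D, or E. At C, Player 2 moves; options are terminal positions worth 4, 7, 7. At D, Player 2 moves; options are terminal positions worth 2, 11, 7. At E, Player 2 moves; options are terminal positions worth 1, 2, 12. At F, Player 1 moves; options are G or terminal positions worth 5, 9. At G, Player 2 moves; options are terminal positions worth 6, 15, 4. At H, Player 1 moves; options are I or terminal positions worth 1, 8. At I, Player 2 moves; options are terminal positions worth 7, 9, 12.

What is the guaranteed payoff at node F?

9

G: min(6, 15, 4) = 4
F: max(4, 5, 9) = 9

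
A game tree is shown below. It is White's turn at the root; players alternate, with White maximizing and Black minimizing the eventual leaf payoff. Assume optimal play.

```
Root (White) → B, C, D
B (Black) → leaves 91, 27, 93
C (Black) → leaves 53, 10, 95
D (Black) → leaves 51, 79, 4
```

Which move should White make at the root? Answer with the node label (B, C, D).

B

B (Black): min(91, 27, 93) = 27
C (Black): min(53, 10, 95) = 10
D (Black): min(51, 79, 4) = 4
Root (White): max(27, 10, 4) = 27
White picks the child with the highest value: B (value 27).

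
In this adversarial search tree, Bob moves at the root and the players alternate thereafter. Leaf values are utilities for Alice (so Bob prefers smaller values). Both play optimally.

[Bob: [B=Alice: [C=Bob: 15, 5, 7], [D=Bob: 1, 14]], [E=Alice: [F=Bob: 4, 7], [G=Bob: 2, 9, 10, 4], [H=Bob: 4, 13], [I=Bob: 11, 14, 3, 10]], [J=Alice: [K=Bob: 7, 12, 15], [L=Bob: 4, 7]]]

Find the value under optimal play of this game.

4

C (Bob): min(15, 5, 7) = 5
D (Bob): min(1, 14) = 1
B (Alice): max(5, 1) = 5
F (Bob): min(4, 7) = 4
G (Bob): min(2, 9, 10, 4) = 2
H (Bob): min(4, 13) = 4
I (Bob): min(11, 14, 3, 10) = 3
E (Alice): max(4, 2, 4, 3) = 4
K (Bob): min(7, 12, 15) = 7
L (Bob): min(4, 7) = 4
J (Alice): max(7, 4) = 7
Root (Bob): min(5, 4, 7) = 4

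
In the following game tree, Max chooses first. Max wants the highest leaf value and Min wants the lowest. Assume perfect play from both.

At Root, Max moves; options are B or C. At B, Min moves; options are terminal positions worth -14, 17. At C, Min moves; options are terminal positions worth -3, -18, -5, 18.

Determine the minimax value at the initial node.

B (Min): min(-14, 17) = -14
C (Min): min(-3, -18, -5, 18) = -18
Root (Max): max(-14, -18) = -14

-14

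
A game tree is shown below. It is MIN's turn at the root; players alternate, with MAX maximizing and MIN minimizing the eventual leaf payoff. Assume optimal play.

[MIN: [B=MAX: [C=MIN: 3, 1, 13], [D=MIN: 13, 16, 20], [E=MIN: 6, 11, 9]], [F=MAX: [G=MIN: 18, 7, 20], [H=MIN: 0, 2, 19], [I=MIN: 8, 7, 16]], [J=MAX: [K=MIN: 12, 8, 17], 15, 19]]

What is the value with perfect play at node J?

K: min(12, 8, 17) = 8
J: max(8, 15, 19) = 19

19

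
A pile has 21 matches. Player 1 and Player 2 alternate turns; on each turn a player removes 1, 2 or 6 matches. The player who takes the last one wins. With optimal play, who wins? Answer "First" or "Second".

Second

Mark each pile size as W (mover wins) or L (mover loses):
i:   0  1  2  3  4  5  6  7  8  9 10 11 12 13 14 15 16 17 18 19 20 21
     L  W  W  L  W  W  W  L  W  W  L  W  W  W  L  W  W  L  W  W  W  L
Position 21 is L, so the second player wins.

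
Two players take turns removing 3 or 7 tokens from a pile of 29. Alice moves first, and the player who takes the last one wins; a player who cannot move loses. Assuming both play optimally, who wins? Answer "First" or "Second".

W/L table (W = player to move can force a win):
i:   0  1  2  3  4  5  6  7  8  9 10 11 12 13 14 15 16 17 18 19 20 21 22 23 24 25 26 27 28 29
     L  L  L  W  W  W  L  W  W  W  L  L  L  W  W  W  L  W  W  W  L  L  L  W  W  W  L  W  W  W
Position 29 is W, so the first player wins.

First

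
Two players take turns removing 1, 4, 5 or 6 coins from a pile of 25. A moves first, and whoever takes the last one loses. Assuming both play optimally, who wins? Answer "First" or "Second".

First

Compute winning (W) and losing (L) positions by backward induction:
i:   0  1  2  3  4  5  6  7  8  9 10 11 12 13 14 15 16 17 18 19 20 21 22 23 24 25
     W  L  W  L  W  W  W  W  W  W  L  W  L  W  W  W  W  W  W  L  W  L  W  W  W  W
Position 25 is W, so the first player wins.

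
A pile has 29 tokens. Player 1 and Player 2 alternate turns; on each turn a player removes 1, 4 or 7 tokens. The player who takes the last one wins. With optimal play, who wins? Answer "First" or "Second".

i:   0  1  2  3  4  5  6  7  8  9 10 11 12 13 14 15 16 17 18 19 20 21 22 23 24 25 26 27 28 29
     L  W  L  W  W  L  W  W  L  W  L  W  W  L  W  W  L  W  L  W  W  L  W  W  L  W  L  W  W  L
Position 29 is L, so the second player wins.

Second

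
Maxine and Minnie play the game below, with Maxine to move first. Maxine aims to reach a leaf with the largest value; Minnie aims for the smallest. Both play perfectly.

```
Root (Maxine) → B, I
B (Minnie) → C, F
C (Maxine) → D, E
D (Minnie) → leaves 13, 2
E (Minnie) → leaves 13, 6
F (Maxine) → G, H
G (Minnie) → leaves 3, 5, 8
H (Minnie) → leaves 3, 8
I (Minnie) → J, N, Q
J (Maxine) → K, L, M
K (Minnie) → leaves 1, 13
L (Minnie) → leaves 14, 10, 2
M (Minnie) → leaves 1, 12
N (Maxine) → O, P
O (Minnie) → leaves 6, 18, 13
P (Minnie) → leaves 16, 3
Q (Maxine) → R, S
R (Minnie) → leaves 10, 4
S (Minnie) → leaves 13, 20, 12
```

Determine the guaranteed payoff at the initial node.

D (Minnie): min(13, 2) = 2
E (Minnie): min(13, 6) = 6
C (Maxine): max(2, 6) = 6
G (Minnie): min(3, 5, 8) = 3
H (Minnie): min(3, 8) = 3
F (Maxine): max(3, 3) = 3
B (Minnie): min(6, 3) = 3
K (Minnie): min(1, 13) = 1
L (Minnie): min(14, 10, 2) = 2
M (Minnie): min(1, 12) = 1
J (Maxine): max(1, 2, 1) = 2
O (Minnie): min(6, 18, 13) = 6
P (Minnie): min(16, 3) = 3
N (Maxine): max(6, 3) = 6
R (Minnie): min(10, 4) = 4
S (Minnie): min(13, 20, 12) = 12
Q (Maxine): max(4, 12) = 12
I (Minnie): min(2, 6, 12) = 2
Root (Maxine): max(3, 2) = 3

3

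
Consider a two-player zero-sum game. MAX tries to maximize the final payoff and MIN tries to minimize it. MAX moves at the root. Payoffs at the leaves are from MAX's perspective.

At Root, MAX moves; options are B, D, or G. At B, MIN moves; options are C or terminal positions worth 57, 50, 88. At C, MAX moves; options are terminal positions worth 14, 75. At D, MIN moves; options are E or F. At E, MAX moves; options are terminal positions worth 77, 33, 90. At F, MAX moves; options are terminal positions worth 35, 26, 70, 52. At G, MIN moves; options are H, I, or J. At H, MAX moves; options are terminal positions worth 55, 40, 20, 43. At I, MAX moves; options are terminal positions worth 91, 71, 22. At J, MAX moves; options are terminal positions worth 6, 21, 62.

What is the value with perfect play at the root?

C (MAX): max(14, 75) = 75
B (MIN): min(75, 57, 50, 88) = 50
E (MAX): max(77, 33, 90) = 90
F (MAX): max(35, 26, 70, 52) = 70
D (MIN): min(90, 70) = 70
H (MAX): max(55, 40, 20, 43) = 55
I (MAX): max(91, 71, 22) = 91
J (MAX): max(6, 21, 62) = 62
G (MIN): min(55, 91, 62) = 55
Root (MAX): max(50, 70, 55) = 70

70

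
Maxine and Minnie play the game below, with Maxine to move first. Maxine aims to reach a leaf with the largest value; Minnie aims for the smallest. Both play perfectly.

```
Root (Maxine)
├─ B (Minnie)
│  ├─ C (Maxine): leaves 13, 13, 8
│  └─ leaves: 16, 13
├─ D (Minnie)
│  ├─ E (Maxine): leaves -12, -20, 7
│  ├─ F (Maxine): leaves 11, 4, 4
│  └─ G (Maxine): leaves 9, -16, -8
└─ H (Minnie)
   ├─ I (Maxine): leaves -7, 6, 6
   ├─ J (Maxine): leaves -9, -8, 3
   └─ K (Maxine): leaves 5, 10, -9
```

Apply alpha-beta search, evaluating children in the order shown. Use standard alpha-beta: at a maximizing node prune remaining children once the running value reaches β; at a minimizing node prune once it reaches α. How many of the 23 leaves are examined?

11

C [α=-∞,β=+∞]: v=13
B [α=-∞,β=+∞]: v=13
E [α=13,β=+∞]: v=7
D [α=13,β=+∞]: v=7 after child 1 ≤ α → α-cutoff, skip 2
I [α=13,β=+∞]: v=6
H [α=13,β=+∞]: v=6 after child 1 ≤ α → α-cutoff, skip 2
Root [α=-∞,β=+∞]: v=13
Leaves evaluated: 11 of 23.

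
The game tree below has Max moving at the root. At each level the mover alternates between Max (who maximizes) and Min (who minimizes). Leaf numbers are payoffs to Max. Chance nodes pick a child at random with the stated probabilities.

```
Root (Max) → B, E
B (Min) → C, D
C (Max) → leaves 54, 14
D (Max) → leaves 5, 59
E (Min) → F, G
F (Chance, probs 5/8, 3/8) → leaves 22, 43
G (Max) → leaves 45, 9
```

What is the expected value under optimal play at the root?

C (Max): max(54, 14) = 54
D (Max): max(5, 59) = 59
B (Min): min(54, 59) = 54
F (Chance): 5/8·22 + 3/8·43 = 29.88
G (Max): max(45, 9) = 45
E (Min): min(29.88, 45) = 29.88
Root (Max): max(54, 29.88) = 54

54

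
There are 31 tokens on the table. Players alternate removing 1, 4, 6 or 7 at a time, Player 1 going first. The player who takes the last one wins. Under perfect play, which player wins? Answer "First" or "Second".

Second

Mark each pile size as W (mover wins) or L (mover loses):
i:   0  1  2  3  4  5  6  7  8  9 10 11 12 13 14 15 16 17 18 19 20 21 22 23 24 25 26 27 28 29 30 31
     L  W  L  W  W  L  W  W  W  W  L  W  W  L  W  L  W  W  L  W  W  W  W  L  W  W  L  W  L  W  W  L
Position 31 is L, so the second player wins.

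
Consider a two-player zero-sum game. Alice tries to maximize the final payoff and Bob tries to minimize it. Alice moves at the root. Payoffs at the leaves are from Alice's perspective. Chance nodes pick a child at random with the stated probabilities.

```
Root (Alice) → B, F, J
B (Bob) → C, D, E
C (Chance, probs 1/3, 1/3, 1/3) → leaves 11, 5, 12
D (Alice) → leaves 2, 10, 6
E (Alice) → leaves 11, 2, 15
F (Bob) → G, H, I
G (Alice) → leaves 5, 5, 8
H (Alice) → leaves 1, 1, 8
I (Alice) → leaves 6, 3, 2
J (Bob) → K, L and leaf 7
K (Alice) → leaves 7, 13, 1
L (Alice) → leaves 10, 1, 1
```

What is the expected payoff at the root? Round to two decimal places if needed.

9.33

C (Chance): 1/3·11 + 1/3·5 + 1/3·12 = 9.33
D (Alice): max(2, 10, 6) = 10
E (Alice): max(11, 2, 15) = 15
B (Bob): min(9.33, 10, 15) = 9.33
G (Alice): max(5, 5, 8) = 8
H (Alice): max(1, 1, 8) = 8
I (Alice): max(6, 3, 2) = 6
F (Bob): min(8, 8, 6) = 6
K (Alice): max(7, 13, 1) = 13
L (Alice): max(10, 1, 1) = 10
J (Bob): min(13, 10, 7) = 7
Root (Alice): max(9.33, 6, 7) = 9.33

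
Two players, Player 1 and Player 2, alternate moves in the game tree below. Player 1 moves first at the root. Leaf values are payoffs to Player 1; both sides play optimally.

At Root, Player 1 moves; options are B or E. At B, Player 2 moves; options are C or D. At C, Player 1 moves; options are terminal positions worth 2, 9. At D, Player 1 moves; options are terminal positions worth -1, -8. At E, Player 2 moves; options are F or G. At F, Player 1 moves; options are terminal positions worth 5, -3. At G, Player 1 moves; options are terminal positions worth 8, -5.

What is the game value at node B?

-1

C: max(2, 9) = 9
D: max(-1, -8) = -1
B: min(9, -1) = -1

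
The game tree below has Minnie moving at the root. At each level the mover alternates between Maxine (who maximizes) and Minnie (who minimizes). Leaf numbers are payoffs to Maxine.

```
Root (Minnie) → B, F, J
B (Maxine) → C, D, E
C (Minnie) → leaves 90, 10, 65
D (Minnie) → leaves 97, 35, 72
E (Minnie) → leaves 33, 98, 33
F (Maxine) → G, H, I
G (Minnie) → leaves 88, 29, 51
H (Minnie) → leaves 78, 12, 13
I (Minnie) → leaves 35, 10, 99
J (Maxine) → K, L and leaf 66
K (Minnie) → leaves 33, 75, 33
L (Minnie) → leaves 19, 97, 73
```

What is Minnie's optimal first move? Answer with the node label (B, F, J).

F

C (Minnie): min(90, 10, 65) = 10
D (Minnie): min(97, 35, 72) = 35
E (Minnie): min(33, 98, 33) = 33
B (Maxine): max(10, 35, 33) = 35
G (Minnie): min(88, 29, 51) = 29
H (Minnie): min(78, 12, 13) = 12
I (Minnie): min(35, 10, 99) = 10
F (Maxine): max(29, 12, 10) = 29
K (Minnie): min(33, 75, 33) = 33
L (Minnie): min(19, 97, 73) = 19
J (Maxine): max(33, 19, 66) = 66
Root (Minnie): min(35, 29, 66) = 29
Minnie picks the child with the lowest value: F (value 29).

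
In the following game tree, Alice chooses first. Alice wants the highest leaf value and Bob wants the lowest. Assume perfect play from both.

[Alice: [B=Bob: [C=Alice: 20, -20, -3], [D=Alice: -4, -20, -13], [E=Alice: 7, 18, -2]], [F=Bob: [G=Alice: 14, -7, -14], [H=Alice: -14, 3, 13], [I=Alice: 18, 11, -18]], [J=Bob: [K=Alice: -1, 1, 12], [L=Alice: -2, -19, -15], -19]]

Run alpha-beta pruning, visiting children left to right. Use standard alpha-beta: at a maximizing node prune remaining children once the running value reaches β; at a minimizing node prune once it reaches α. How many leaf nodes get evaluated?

C [α=-∞,β=+∞]: v=20
D [α=-∞,β=20]: v=-4
E [α=-∞,β=-4]: v=7 after child 1 ≥ β → β-cutoff, skip 2
B [α=-∞,β=+∞]: v=-4
G [α=-4,β=+∞]: v=14
H [α=-4,β=14]: v=13
I [α=-4,β=13]: v=18 after child 1 ≥ β → β-cutoff, skip 2
F [α=-4,β=+∞]: v=13
K [α=13,β=+∞]: v=12
J [α=13,β=+∞]: v=12 after child 1 ≤ α → α-cutoff, skip 2
Root [α=-∞,β=+∞]: v=13
Leaves evaluated: 17 of 25.

17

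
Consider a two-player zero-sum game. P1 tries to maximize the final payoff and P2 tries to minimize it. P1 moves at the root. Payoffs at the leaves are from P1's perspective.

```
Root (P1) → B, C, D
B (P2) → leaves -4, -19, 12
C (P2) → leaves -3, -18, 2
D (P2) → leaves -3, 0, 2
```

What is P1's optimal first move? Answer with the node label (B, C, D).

D

B (P2): min(-4, -19, 12) = -19
C (P2): min(-3, -18, 2) = -18
D (P2): min(-3, 0, 2) = -3
Root (P1): max(-19, -18, -3) = -3
P1 picks the child with the highest value: D (value -3).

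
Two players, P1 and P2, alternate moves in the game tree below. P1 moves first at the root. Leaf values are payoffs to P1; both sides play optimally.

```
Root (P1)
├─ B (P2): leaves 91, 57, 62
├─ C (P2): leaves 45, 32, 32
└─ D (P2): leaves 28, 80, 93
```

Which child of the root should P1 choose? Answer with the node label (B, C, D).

B

B (P2): min(91, 57, 62) = 57
C (P2): min(45, 32, 32) = 32
D (P2): min(28, 80, 93) = 28
Root (P1): max(57, 32, 28) = 57
P1 picks the child with the highest value: B (value 57).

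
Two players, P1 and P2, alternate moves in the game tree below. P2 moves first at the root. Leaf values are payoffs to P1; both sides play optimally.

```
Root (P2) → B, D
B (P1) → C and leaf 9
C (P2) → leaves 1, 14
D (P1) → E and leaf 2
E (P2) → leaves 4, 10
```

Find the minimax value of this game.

C (P2): min(1, 14) = 1
B (P1): max(1, 9) = 9
E (P2): min(4, 10) = 4
D (P1): max(4, 2) = 4
Root (P2): min(9, 4) = 4

4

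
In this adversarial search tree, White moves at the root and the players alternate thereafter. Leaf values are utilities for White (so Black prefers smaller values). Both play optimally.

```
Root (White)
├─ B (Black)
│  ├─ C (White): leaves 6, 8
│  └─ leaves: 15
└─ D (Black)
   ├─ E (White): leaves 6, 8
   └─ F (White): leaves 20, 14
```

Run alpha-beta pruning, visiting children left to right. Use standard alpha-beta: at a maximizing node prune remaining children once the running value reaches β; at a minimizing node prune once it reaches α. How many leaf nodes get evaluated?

C [α=-∞,β=+∞]: v=8
B [α=-∞,β=+∞]: v=8
E [α=8,β=+∞]: v=8
D [α=8,β=+∞]: v=8 after child 1 ≤ α → α-cutoff, skip 1
Root [α=-∞,β=+∞]: v=8
Leaves evaluated: 5 of 7.

5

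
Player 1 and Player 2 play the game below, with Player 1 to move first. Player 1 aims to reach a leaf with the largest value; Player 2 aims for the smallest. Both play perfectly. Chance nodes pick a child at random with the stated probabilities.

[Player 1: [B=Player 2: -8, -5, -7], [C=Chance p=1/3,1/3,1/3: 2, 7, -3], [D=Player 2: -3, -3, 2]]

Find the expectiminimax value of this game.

2

B (Player 2): min(-8, -5, -7) = -8
C (Chance): 1/3·2 + 1/3·7 + 1/3·-3 = 2
D (Player 2): min(-3, -3, 2) = -3
Root (Player 1): max(-8, 2, -3) = 2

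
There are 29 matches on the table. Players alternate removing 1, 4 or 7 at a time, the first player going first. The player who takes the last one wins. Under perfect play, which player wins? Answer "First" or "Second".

i:   0  1  2  3  4  5  6  7  8  9 10 11 12 13 14 15 16 17 18 19 20 21 22 23 24 25 26 27 28 29
     L  W  L  W  W  L  W  W  L  W  L  W  W  L  W  W  L  W  L  W  W  L  W  W  L  W  L  W  W  L
Position 29 is L, so the second player wins.

Second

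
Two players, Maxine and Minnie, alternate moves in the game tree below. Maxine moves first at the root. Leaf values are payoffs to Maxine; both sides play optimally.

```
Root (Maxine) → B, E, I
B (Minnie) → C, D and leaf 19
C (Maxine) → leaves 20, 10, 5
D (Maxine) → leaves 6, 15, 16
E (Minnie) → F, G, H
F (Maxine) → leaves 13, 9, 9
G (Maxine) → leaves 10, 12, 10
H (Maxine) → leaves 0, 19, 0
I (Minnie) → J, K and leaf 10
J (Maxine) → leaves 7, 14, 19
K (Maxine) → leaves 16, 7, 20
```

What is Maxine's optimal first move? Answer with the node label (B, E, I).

B

C (Maxine): max(20, 10, 5) = 20
D (Maxine): max(6, 15, 16) = 16
B (Minnie): min(20, 16, 19) = 16
F (Maxine): max(13, 9, 9) = 13
G (Maxine): max(10, 12, 10) = 12
H (Maxine): max(0, 19, 0) = 19
E (Minnie): min(13, 12, 19) = 12
J (Maxine): max(7, 14, 19) = 19
K (Maxine): max(16, 7, 20) = 20
I (Minnie): min(19, 20, 10) = 10
Root (Maxine): max(16, 12, 10) = 16
Maxine picks the child with the highest value: B (value 16).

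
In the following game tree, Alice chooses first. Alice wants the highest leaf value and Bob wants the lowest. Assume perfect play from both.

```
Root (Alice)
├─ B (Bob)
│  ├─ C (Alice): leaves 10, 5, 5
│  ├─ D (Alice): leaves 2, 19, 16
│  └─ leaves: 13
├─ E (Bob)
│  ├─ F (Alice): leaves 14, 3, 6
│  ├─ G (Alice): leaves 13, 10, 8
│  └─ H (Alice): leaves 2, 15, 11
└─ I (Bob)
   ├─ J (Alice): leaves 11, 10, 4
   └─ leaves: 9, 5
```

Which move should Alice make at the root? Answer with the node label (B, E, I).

C (Alice): max(10, 5, 5) = 10
D (Alice): max(2, 19, 16) = 19
B (Bob): min(10, 19, 13) = 10
F (Alice): max(14, 3, 6) = 14
G (Alice): max(13, 10, 8) = 13
H (Alice): max(2, 15, 11) = 15
E (Bob): min(14, 13, 15) = 13
J (Alice): max(11, 10, 4) = 11
I (Bob): min(11, 9, 5) = 5
Root (Alice): max(10, 13, 5) = 13
Alice picks the child with the highest value: E (value 13).

E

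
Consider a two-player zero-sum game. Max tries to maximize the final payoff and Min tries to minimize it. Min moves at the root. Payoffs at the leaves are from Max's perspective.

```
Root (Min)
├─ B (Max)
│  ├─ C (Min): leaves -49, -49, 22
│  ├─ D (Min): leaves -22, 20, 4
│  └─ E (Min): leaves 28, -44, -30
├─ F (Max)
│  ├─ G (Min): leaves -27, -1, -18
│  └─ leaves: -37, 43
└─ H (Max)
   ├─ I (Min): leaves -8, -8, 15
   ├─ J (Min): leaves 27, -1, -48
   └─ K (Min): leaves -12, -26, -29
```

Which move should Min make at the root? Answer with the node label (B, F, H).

C (Min): min(-49, -49, 22) = -49
D (Min): min(-22, 20, 4) = -22
E (Min): min(28, -44, -30) = -44
B (Max): max(-49, -22, -44) = -22
G (Min): min(-27, -1, -18) = -27
F (Max): max(-27, -37, 43) = 43
I (Min): min(-8, -8, 15) = -8
J (Min): min(27, -1, -48) = -48
K (Min): min(-12, -26, -29) = -29
H (Max): max(-8, -48, -29) = -8
Root (Min): min(-22, 43, -8) = -22
Min picks the child with the lowest value: B (value -22).

B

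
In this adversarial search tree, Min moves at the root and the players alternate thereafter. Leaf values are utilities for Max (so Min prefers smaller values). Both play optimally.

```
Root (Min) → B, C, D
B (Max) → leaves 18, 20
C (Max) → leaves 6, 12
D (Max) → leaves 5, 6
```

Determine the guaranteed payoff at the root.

B (Max): max(18, 20) = 20
C (Max): max(6, 12) = 12
D (Max): max(5, 6) = 6
Root (Min): min(20, 12, 6) = 6

6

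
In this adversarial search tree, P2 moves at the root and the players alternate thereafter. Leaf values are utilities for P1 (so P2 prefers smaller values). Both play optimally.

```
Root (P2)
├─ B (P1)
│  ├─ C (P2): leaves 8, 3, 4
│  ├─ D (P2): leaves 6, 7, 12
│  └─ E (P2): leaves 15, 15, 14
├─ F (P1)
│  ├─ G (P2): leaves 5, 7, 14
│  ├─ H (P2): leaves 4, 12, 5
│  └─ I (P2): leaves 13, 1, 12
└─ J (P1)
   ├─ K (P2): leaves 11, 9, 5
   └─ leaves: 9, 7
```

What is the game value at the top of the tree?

C (P2): min(8, 3, 4) = 3
D (P2): min(6, 7, 12) = 6
E (P2): min(15, 15, 14) = 14
B (P1): max(3, 6, 14) = 14
G (P2): min(5, 7, 14) = 5
H (P2): min(4, 12, 5) = 4
I (P2): min(13, 1, 12) = 1
F (P1): max(5, 4, 1) = 5
K (P2): min(11, 9, 5) = 5
J (P1): max(5, 9, 7) = 9
Root (P2): min(14, 5, 9) = 5

5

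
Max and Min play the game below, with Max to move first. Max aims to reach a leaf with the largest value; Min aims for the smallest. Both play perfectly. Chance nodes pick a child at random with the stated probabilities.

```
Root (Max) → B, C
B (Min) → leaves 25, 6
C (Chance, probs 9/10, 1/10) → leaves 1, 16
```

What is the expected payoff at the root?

B (Min): min(25, 6) = 6
C (Chance): 9/10·1 + 1/10·16 = 2.5
Root (Max): max(6, 2.5) = 6

6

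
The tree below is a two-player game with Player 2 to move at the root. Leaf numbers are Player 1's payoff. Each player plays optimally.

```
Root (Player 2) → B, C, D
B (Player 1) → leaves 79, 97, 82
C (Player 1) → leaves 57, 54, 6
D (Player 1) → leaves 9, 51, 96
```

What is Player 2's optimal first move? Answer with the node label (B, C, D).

B (Player 1): max(79, 97, 82) = 97
C (Player 1): max(57, 54, 6) = 57
D (Player 1): max(9, 51, 96) = 96
Root (Player 2): min(97, 57, 96) = 57
Player 2 picks the child with the lowest value: C (value 57).

C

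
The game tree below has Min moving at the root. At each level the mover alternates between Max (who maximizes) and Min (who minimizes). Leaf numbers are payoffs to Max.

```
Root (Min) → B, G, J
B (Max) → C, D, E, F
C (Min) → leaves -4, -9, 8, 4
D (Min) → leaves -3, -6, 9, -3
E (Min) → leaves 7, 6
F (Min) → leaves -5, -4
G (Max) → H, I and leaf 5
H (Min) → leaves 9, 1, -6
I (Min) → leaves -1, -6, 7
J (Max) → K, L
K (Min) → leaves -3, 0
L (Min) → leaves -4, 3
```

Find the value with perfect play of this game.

-3

C (Min): min(-4, -9, 8, 4) = -9
D (Min): min(-3, -6, 9, -3) = -6
E (Min): min(7, 6) = 6
F (Min): min(-5, -4) = -5
B (Max): max(-9, -6, 6, -5) = 6
H (Min): min(9, 1, -6) = -6
I (Min): min(-1, -6, 7) = -6
G (Max): max(-6, -6, 5) = 5
K (Min): min(-3, 0) = -3
L (Min): min(-4, 3) = -4
J (Max): max(-3, -4) = -3
Root (Min): min(6, 5, -3) = -3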